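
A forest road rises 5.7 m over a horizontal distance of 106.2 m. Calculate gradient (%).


Formula: Gradient = rise / run * 100
Gradient = 5.7 / 106.2 * 100 = 5.4%

5.4


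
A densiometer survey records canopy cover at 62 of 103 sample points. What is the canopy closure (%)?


Formula: Canopy closure = covered points / total points * 100
Closure = 62 / 103 * 100
Closure = 0.6019 * 100 = 60.2%

60.2


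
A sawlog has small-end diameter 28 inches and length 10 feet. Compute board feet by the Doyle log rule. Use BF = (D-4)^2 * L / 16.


Doyle: BF = (D - 4)^2 * L / 16
Adjusted diameter = 28 - 4 = 24 in
(D-4)^2 = 24^2 = 576
BF = 576 * 10 / 16 = 360 BF

360


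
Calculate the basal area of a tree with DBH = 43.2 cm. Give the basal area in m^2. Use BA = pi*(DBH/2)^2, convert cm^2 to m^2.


Formula: BA = pi * (DBH/2)^2 / 10000  (cm^2 to m^2)
Radius = DBH/2 = 43.2/2 = 21.6 cm
BA = pi * 21.6^2 / 10000
   = 1465.7415 cm^2 / 10000
   = 0.1466 m^2

0.1466


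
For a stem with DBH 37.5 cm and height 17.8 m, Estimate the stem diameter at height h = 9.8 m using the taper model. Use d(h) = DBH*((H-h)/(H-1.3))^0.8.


Taper: d(h) = DBH * ((H - h) / (H - 1.3))^0.8
Numerator = H - h = 17.8 - 9.8 = 8.0 m
Denominator = H - 1.3 = 17.8 - 1.3 = 16.5 m
Ratio = 8.0 / 16.5 = 0.48485
d = 37.5 * 0.48485^0.8 = 21.0 cm

21.0


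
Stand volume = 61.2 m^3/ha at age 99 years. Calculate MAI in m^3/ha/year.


Formula: MAI = Total Volume / Stand Age
MAI = 61.2 m^3/ha / 99 years
MAI = 0.62 m^3/ha/year

0.62


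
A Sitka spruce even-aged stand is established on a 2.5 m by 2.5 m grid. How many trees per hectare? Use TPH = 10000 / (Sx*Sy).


Formula: TPH = 10000 m^2/ha / (spacing_x * spacing_y)
Area per tree = 2.5 m * 2.5 m = 6.25 m^2
TPH = 10000 / 6.25 = 1600 trees/ha

1600


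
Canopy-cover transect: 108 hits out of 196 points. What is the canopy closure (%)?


Formula: Canopy closure = covered points / total points * 100
Closure = 108 / 196 * 100
Closure = 0.551 * 100 = 55.1%

55.1


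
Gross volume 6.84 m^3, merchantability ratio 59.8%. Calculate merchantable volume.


Formula: MV = V_total * (merchantable_pct / 100)
Merchantable fraction = 59.8% / 100 = 0.598
MV = 6.84 m^3 * 0.598 = 4.09 m^3

4.09


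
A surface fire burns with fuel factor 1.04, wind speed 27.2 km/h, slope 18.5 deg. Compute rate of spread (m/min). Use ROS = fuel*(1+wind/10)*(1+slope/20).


Formula: ROS = fuel * (1 + wind/10) * (1 + slope/20)
Wind factor = 1 + 27.2/10 = 3.72
Slope factor = 1 + 18.5/20 = 1.925
ROS = 1.04 * 3.72 * 1.925 = 7.45 m/min

7.45


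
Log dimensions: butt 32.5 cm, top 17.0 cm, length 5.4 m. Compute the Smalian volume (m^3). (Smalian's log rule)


Smalian: V = (A1 + A2)/2 * L,  A = pi*(D/200)^2
A1 = pi*(32.5/200)^2 = 0.082958 m^2
A2 = pi*(17.0/200)^2 = 0.022698 m^2
V = (0.082958+0.022698)/2*5.4 = 0.2853 m^3

0.2853


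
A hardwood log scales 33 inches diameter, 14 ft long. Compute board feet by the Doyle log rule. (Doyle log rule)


Doyle: BF = (D - 4)^2 * L / 16
Adjusted diameter = 33 - 4 = 29 in
(D-4)^2 = 29^2 = 841
BF = 841 * 14 / 16 = 736 BF

736


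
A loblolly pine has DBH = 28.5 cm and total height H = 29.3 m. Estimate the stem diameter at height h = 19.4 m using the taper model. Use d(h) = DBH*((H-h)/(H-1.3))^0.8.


Taper: d(h) = DBH * ((H - h) / (H - 1.3))^0.8
Numerator = H - h = 29.3 - 19.4 = 9.9 m
Denominator = H - 1.3 = 29.3 - 1.3 = 28.0 m
Ratio = 9.9 / 28.0 = 0.35357
d = 28.5 * 0.35357^0.8 = 12.4 cm

12.4


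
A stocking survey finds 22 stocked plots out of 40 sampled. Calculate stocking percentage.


Formula: Stocking % = stocked plots / total plots * 100
Stocking = 22 / 40 * 100
Stocking = 0.55 * 100 = 55.0%

55.0


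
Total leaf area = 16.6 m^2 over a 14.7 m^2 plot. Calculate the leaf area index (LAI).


Formula: LAI = total leaf area / ground area  (dimensionless)
LAI = 16.6 m^2 / 14.7 m^2
LAI = 1.13

1.13


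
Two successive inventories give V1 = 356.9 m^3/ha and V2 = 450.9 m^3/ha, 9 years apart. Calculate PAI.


Formula: PAI = (V_T2 - V_T1) / (T2 - T1)
Volume increment = 450.9 - 356.9 = 94.0 m^3/ha
PAI = 94.0 / 9 = 10.44 m^3/ha/year

10.44


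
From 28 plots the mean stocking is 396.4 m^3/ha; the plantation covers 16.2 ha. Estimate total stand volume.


Formula: Total Volume = Mean Volume per ha * Total Area
Total Volume = 396.4 m^3/ha * 16.2 ha
Total Volume = 6422 m^3

6422


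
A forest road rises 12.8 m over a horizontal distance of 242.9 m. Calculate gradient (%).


Formula: Gradient = rise / run * 100
Gradient = 12.8 / 242.9 * 100 = 5.3%

5.3


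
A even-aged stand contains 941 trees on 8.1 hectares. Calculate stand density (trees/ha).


Formula: Stand Density = N_trees / Area_ha
Density = 941 trees / 8.1 ha
Density = 116 trees/ha

116


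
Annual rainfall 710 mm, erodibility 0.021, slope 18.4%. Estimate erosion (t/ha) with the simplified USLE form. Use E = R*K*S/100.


Formula: E = R * K * S / 100  (simplified USLE)
R * K = 710 * 0.021 = 14.91
E = 14.91 * 18.4 / 100 = 2.74 t/ha

2.74


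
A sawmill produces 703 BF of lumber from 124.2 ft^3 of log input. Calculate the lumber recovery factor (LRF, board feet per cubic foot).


Formula: LRF = Lumber Output (BF) / Log Input (ft^3)
LRF = 703 BF / 124.2 ft^3
LRF = 5.66 BF/ft^3

5.66


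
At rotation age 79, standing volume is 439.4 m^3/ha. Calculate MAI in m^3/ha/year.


Formula: MAI = Total Volume / Stand Age
MAI = 439.4 m^3/ha / 79 years
MAI = 5.56 m^3/ha/year

5.56


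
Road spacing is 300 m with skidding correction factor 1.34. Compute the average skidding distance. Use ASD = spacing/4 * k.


Formula: ASD = (spacing / 4) * correction
Uncorrected distance = spacing / 4 = 300 / 4 = 75 m
ASD = 75 * 1.34 = 101 m

101


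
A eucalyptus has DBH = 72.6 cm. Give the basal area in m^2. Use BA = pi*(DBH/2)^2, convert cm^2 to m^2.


Formula: BA = pi * (DBH/2)^2 / 10000  (cm^2 to m^2)
Radius = DBH/2 = 72.6/2 = 36.3 cm
BA = pi * 36.3^2 / 10000
   = 4139.6452 cm^2 / 10000
   = 0.414 m^2

0.414


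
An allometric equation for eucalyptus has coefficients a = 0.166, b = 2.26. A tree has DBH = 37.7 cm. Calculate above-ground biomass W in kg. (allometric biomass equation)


Formula: W = a * DBH^b  (allometric power law)
DBH^b = 37.7^2.26 = 3652.0057
W = 0.166 * 3652.0057 = 606.2 kg

606.2


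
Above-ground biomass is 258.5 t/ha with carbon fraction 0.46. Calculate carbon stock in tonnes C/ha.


Formula: Carbon Stock = Biomass * Carbon Fraction
C = 258.5 t/ha * 0.46
C = 118.9 t C/ha

118.9


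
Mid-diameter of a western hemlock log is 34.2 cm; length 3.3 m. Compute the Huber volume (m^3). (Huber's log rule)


Huber: V = Am * L,  Am = pi*(Dm/200)^2
Am = pi*(34.2/200)^2 = 0.091863 m^2
V = 0.091863*3.3 = 0.3031 m^3

0.3031


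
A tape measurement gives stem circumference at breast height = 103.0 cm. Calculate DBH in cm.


Formula: DBH = C / pi
DBH = 103.0 / pi
pi = 3.14159...
DBH = 32.8 cm

32.8


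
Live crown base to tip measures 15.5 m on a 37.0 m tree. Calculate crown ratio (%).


Formula: Crown Ratio = (Crown Length / Total Height) * 100
CR = (15.5 m / 37.0 m) * 100
CR = 0.4189 * 100 = 41.9%

41.9


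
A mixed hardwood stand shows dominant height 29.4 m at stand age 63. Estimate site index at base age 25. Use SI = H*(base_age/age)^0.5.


Formula: SI = H_dom * (base_age / age)^0.5
Age ratio = 25 / 63 = 0.39683
sqrt(age_ratio) = 0.62994
SI = 29.4 * 0.62994 = 18.5 m

18.5


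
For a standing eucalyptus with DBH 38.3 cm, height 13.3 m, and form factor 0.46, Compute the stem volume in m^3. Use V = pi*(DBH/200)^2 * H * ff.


Formula: V = pi * (DBH/200)^2 * H * ff
Radius = DBH/200 = 38.3/200 = 0.1915 m
Radius^2 = 0.1915^2 = 0.03667225 m^2
V = pi * 0.03667225 * 13.3 * 0.46
V = 0.705 m^3

0.705


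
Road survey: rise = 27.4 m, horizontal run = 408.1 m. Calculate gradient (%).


Formula: Gradient = rise / run * 100
Gradient = 27.4 / 408.1 * 100 = 6.7%

6.7


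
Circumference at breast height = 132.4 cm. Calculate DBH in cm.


Formula: DBH = C / pi
DBH = 132.4 / pi
pi = 3.14159...
DBH = 42.1 cm

42.1


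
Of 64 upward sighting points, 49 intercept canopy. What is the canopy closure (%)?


Formula: Canopy closure = covered points / total points * 100
Closure = 49 / 64 * 100
Closure = 0.7656 * 100 = 76.6%

76.6


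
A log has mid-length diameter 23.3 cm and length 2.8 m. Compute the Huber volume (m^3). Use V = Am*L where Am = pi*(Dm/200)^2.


Huber: V = Am * L,  Am = pi*(Dm/200)^2
Am = pi*(23.3/200)^2 = 0.042638 m^2
V = 0.042638*2.8 = 0.1194 m^3

0.1194


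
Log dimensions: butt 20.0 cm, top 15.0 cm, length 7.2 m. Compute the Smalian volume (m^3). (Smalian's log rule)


Smalian: V = (A1 + A2)/2 * L,  A = pi*(D/200)^2
A1 = pi*(20.0/200)^2 = 0.031416 m^2
A2 = pi*(15.0/200)^2 = 0.017671 m^2
V = (0.031416+0.017671)/2*7.2 = 0.1767 m^3

0.1767


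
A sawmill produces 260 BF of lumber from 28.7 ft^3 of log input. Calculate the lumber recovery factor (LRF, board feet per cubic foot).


Formula: LRF = Lumber Output (BF) / Log Input (ft^3)
LRF = 260 BF / 28.7 ft^3
LRF = 9.06 BF/ft^3

9.06


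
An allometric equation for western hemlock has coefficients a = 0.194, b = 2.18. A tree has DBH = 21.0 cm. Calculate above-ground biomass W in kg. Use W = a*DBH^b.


Formula: W = a * DBH^b  (allometric power law)
DBH^b = 21.0^2.18 = 762.8481
W = 0.194 * 762.8481 = 148.0 kg

148.0


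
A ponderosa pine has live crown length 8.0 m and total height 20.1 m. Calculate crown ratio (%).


Formula: Crown Ratio = (Crown Length / Total Height) * 100
CR = (8.0 m / 20.1 m) * 100
CR = 0.398 * 100 = 39.8%

39.8


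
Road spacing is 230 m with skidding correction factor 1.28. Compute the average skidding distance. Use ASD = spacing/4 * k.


Formula: ASD = (spacing / 4) * correction
Uncorrected distance = spacing / 4 = 230 / 4 = 57.5 m
ASD = 57.5 * 1.28 = 74 m

74


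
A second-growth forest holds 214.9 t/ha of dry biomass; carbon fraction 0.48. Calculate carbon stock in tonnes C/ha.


Formula: Carbon Stock = Biomass * Carbon Fraction
C = 214.9 t/ha * 0.48
C = 103.2 t C/ha

103.2


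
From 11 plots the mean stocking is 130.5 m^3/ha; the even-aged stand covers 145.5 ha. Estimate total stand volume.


Formula: Total Volume = Mean Volume per ha * Total Area
Total Volume = 130.5 m^3/ha * 145.5 ha
Total Volume = 18988 m^3

18988


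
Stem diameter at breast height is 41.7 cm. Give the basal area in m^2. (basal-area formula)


Formula: BA = pi * (DBH/2)^2 / 10000  (cm^2 to m^2)
Radius = DBH/2 = 41.7/2 = 20.85 cm
BA = pi * 20.85^2 / 10000
   = 1365.721 cm^2 / 10000
   = 0.1366 m^2

0.1366


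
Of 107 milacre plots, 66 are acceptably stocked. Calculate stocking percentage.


Formula: Stocking % = stocked plots / total plots * 100
Stocking = 66 / 107 * 100
Stocking = 0.6168 * 100 = 61.7%

61.7


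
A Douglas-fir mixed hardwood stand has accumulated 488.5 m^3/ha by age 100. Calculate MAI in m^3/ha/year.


Formula: MAI = Total Volume / Stand Age
MAI = 488.5 m^3/ha / 100 years
MAI = 4.89 m^3/ha/year

4.89


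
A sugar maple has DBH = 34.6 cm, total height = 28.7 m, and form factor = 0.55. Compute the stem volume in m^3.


Formula: V = pi * (DBH/200)^2 * H * ff
Radius = DBH/200 = 34.6/200 = 0.173 m
Radius^2 = 0.173^2 = 0.029929 m^2
V = pi * 0.029929 * 28.7 * 0.55
V = 1.484 m^3

1.484


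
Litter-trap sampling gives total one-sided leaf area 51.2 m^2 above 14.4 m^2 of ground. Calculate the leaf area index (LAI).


Formula: LAI = total leaf area / ground area  (dimensionless)
LAI = 51.2 m^2 / 14.4 m^2
LAI = 3.56

3.56


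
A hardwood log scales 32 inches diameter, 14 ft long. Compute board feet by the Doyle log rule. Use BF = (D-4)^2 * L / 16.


Doyle: BF = (D - 4)^2 * L / 16
Adjusted diameter = 32 - 4 = 28 in
(D-4)^2 = 28^2 = 784
BF = 784 * 14 / 16 = 686 BF

686


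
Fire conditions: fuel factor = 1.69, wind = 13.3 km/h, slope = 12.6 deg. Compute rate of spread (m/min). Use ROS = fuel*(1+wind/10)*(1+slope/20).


Formula: ROS = fuel * (1 + wind/10) * (1 + slope/20)
Wind factor = 1 + 13.3/10 = 2.33
Slope factor = 1 + 12.6/20 = 1.63
ROS = 1.69 * 2.33 * 1.63 = 6.42 m/min

6.42


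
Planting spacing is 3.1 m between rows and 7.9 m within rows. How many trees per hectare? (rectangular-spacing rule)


Formula: TPH = 10000 m^2/ha / (spacing_x * spacing_y)
Area per tree = 3.1 m * 7.9 m = 24.49 m^2
TPH = 10000 / 24.49 = 408 trees/ha

408


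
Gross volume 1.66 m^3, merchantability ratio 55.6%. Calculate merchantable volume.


Formula: MV = V_total * (merchantable_pct / 100)
Merchantable fraction = 55.6% / 100 = 0.556
MV = 1.66 m^3 * 0.556 = 0.923 m^3

0.923


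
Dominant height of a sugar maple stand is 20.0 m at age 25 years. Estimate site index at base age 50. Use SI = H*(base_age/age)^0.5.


Formula: SI = H_dom * (base_age / age)^0.5
Age ratio = 50 / 25 = 2.0
sqrt(age_ratio) = 1.41421
SI = 20.0 * 1.41421 = 28.3 m

28.3


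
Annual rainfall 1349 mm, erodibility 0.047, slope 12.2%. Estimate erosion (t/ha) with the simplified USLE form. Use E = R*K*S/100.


Formula: E = R * K * S / 100  (simplified USLE)
R * K = 1349 * 0.047 = 63.403
E = 63.403 * 12.2 / 100 = 7.74 t/ha

7.74


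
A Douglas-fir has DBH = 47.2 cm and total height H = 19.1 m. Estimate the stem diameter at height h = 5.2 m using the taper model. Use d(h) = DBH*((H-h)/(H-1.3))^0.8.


Taper: d(h) = DBH * ((H - h) / (H - 1.3))^0.8
Numerator = H - h = 19.1 - 5.2 = 13.9 m
Denominator = H - 1.3 = 19.1 - 1.3 = 17.8 m
Ratio = 13.9 / 17.8 = 0.7809
d = 47.2 * 0.7809^0.8 = 38.7 cm

38.7


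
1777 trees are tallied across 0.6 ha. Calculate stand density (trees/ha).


Formula: Stand Density = N_trees / Area_ha
Density = 1777 trees / 0.6 ha
Density = 2962 trees/ha

2962


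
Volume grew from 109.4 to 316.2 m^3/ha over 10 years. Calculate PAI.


Formula: PAI = (V_T2 - V_T1) / (T2 - T1)
Volume increment = 316.2 - 109.4 = 206.8 m^3/ha
PAI = 206.8 / 10 = 20.68 m^3/ha/year

20.68


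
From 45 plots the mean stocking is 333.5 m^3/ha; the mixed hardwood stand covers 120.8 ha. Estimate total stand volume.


Formula: Total Volume = Mean Volume per ha * Total Area
Total Volume = 333.5 m^3/ha * 120.8 ha
Total Volume = 40287 m^3

40287


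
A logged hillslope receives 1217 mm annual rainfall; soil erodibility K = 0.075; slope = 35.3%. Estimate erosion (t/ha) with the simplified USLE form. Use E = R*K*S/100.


Formula: E = R * K * S / 100  (simplified USLE)
R * K = 1217 * 0.075 = 91.275
E = 91.275 * 35.3 / 100 = 32.22 t/ha

32.22


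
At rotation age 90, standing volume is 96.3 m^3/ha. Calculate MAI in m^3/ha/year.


Formula: MAI = Total Volume / Stand Age
MAI = 96.3 m^3/ha / 90 years
MAI = 1.07 m^3/ha/year

1.07


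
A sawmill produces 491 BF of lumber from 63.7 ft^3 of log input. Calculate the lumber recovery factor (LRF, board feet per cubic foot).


Formula: LRF = Lumber Output (BF) / Log Input (ft^3)
LRF = 491 BF / 63.7 ft^3
LRF = 7.71 BF/ft^3

7.71


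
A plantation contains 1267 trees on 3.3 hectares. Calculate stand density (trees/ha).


Formula: Stand Density = N_trees / Area_ha
Density = 1267 trees / 3.3 ha
Density = 384 trees/ha

384


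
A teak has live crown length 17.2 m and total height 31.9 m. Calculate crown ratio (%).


Formula: Crown Ratio = (Crown Length / Total Height) * 100
CR = (17.2 m / 31.9 m) * 100
CR = 0.5392 * 100 = 53.9%

53.9


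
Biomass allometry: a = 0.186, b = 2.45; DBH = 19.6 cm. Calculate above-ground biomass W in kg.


Formula: W = a * DBH^b  (allometric power law)
DBH^b = 19.6^2.45 = 1465.6402
W = 0.186 * 1465.6402 = 272.6 kg

272.6


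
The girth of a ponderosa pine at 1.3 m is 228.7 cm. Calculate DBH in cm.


Formula: DBH = C / pi
DBH = 228.7 / pi
pi = 3.14159...
DBH = 72.8 cm

72.8


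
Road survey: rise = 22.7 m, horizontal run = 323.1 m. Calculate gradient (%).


Formula: Gradient = rise / run * 100
Gradient = 22.7 / 323.1 * 100 = 7.0%

7.0


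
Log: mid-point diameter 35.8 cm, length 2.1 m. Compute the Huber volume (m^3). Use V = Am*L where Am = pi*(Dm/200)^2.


Huber: V = Am * L,  Am = pi*(Dm/200)^2
Am = pi*(35.8/200)^2 = 0.10066 m^2
V = 0.10066*2.1 = 0.2114 m^3

0.2114


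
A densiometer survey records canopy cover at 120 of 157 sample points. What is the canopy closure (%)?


Formula: Canopy closure = covered points / total points * 100
Closure = 120 / 157 * 100
Closure = 0.7643 * 100 = 76.4%

76.4


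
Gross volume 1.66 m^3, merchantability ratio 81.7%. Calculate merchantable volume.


Formula: MV = V_total * (merchantable_pct / 100)
Merchantable fraction = 81.7% / 100 = 0.817
MV = 1.66 m^3 * 0.817 = 1.356 m^3

1.356


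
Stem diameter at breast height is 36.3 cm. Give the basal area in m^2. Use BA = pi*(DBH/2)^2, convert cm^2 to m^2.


Formula: BA = pi * (DBH/2)^2 / 10000  (cm^2 to m^2)
Radius = DBH/2 = 36.3/2 = 18.15 cm
BA = pi * 18.15^2 / 10000
   = 1034.9113 cm^2 / 10000
   = 0.1035 m^2

0.1035


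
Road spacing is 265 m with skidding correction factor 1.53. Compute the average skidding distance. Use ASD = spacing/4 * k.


Formula: ASD = (spacing / 4) * correction
Uncorrected distance = spacing / 4 = 265 / 4 = 66.25 m
ASD = 66.25 * 1.53 = 101 m

101


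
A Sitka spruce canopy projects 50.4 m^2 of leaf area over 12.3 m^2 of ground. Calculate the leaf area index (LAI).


Formula: LAI = total leaf area / ground area  (dimensionless)
LAI = 50.4 m^2 / 12.3 m^2
LAI = 4.1

4.1


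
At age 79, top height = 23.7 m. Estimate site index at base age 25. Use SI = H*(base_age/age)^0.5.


Formula: SI = H_dom * (base_age / age)^0.5
Age ratio = 25 / 79 = 0.31646
sqrt(age_ratio) = 0.56254
SI = 23.7 * 0.56254 = 13.3 m

13.3


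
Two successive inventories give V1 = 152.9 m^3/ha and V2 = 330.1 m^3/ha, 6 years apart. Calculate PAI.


Formula: PAI = (V_T2 - V_T1) / (T2 - T1)
Volume increment = 330.1 - 152.9 = 177.2 m^3/ha
PAI = 177.2 / 6 = 29.53 m^3/ha/year

29.53


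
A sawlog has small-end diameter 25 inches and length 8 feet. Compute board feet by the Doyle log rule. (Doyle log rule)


Doyle: BF = (D - 4)^2 * L / 16
Adjusted diameter = 25 - 4 = 21 in
(D-4)^2 = 21^2 = 441
BF = 441 * 8 / 16 = 221 BF

221


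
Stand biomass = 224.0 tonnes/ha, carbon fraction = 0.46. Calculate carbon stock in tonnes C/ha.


Formula: Carbon Stock = Biomass * Carbon Fraction
C = 224.0 t/ha * 0.46
C = 103.0 t C/ha

103.0


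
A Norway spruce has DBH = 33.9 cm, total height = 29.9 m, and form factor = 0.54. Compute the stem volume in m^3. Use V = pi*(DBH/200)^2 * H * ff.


Formula: V = pi * (DBH/200)^2 * H * ff
Radius = DBH/200 = 33.9/200 = 0.1695 m
Radius^2 = 0.1695^2 = 0.02873025 m^2
V = pi * 0.02873025 * 29.9 * 0.54
V = 1.457 m^3

1.457


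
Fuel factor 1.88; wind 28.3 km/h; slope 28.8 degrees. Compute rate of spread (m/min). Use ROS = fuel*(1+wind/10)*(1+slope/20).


Formula: ROS = fuel * (1 + wind/10) * (1 + slope/20)
Wind factor = 1 + 28.3/10 = 3.83
Slope factor = 1 + 28.8/20 = 2.44
ROS = 1.88 * 3.83 * 2.44 = 17.57 m/min

17.57


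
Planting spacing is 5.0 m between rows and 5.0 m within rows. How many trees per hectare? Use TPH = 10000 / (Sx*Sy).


Formula: TPH = 10000 m^2/ha / (spacing_x * spacing_y)
Area per tree = 5.0 m * 5.0 m = 25.0 m^2
TPH = 10000 / 25.0 = 400 trees/ha

400


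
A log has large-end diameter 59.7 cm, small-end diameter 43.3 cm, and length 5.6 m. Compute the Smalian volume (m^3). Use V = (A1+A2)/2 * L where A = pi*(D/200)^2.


Smalian: V = (A1 + A2)/2 * L,  A = pi*(D/200)^2
A1 = pi*(59.7/200)^2 = 0.279923 m^2
A2 = pi*(43.3/200)^2 = 0.147254 m^2
V = (0.279923+0.147254)/2*5.6 = 1.1961 m^3

1.1961


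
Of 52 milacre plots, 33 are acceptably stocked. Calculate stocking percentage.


Formula: Stocking % = stocked plots / total plots * 100
Stocking = 33 / 52 * 100
Stocking = 0.6346 * 100 = 63.5%

63.5


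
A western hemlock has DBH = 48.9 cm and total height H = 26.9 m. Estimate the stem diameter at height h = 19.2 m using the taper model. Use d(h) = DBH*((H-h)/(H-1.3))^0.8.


Taper: d(h) = DBH * ((H - h) / (H - 1.3))^0.8
Numerator = H - h = 26.9 - 19.2 = 7.7 m
Denominator = H - 1.3 = 26.9 - 1.3 = 25.6 m
Ratio = 7.7 / 25.6 = 0.30078
d = 48.9 * 0.30078^0.8 = 18.7 cm

18.7


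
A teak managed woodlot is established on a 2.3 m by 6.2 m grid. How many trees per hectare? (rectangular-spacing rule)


Formula: TPH = 10000 m^2/ha / (spacing_x * spacing_y)
Area per tree = 2.3 m * 6.2 m = 14.26 m^2
TPH = 10000 / 14.26 = 701 trees/ha

701


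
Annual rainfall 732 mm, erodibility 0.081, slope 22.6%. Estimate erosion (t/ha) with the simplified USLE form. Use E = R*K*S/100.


Formula: E = R * K * S / 100  (simplified USLE)
R * K = 732 * 0.081 = 59.292
E = 59.292 * 22.6 / 100 = 13.4 t/ha

13.4


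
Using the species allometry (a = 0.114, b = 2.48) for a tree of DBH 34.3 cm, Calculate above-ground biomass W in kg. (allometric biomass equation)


Formula: W = a * DBH^b  (allometric power law)
DBH^b = 34.3^2.48 = 6419.9171
W = 0.114 * 6419.9171 = 731.9 kg

731.9


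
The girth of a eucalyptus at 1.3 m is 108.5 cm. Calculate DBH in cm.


Formula: DBH = C / pi
DBH = 108.5 / pi
pi = 3.14159...
DBH = 34.5 cm

34.5


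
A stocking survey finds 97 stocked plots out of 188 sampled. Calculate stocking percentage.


Formula: Stocking % = stocked plots / total plots * 100
Stocking = 97 / 188 * 100
Stocking = 0.516 * 100 = 51.6%

51.6


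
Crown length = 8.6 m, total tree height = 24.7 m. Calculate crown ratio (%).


Formula: Crown Ratio = (Crown Length / Total Height) * 100
CR = (8.6 m / 24.7 m) * 100
CR = 0.3482 * 100 = 34.8%

34.8


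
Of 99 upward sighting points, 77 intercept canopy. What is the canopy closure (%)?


Formula: Canopy closure = covered points / total points * 100
Closure = 77 / 99 * 100
Closure = 0.7778 * 100 = 77.8%

77.8


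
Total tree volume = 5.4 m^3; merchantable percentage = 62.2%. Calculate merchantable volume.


Formula: MV = V_total * (merchantable_pct / 100)
Merchantable fraction = 62.2% / 100 = 0.622
MV = 5.4 m^3 * 0.622 = 3.359 m^3

3.359


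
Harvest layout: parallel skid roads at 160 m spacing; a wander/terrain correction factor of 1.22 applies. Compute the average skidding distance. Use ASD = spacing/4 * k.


Formula: ASD = (spacing / 4) * correction
Uncorrected distance = spacing / 4 = 160 / 4 = 40 m
ASD = 40 * 1.22 = 49 m

49


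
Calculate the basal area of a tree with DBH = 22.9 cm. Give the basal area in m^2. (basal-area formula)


Formula: BA = pi * (DBH/2)^2 / 10000  (cm^2 to m^2)
Radius = DBH/2 = 22.9/2 = 11.45 cm
BA = pi * 11.45^2 / 10000
   = 411.8707 cm^2 / 10000
   = 0.0412 m^2

0.0412


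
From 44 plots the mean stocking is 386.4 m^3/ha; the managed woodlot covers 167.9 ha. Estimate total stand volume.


Formula: Total Volume = Mean Volume per ha * Total Area
Total Volume = 386.4 m^3/ha * 167.9 ha
Total Volume = 64877 m^3

64877


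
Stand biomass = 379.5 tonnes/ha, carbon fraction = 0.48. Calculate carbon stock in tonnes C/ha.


Formula: Carbon Stock = Biomass * Carbon Fraction
C = 379.5 t/ha * 0.48
C = 182.2 t C/ha

182.2


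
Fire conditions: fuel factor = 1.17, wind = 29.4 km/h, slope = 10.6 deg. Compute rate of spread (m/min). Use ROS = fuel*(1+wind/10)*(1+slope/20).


Formula: ROS = fuel * (1 + wind/10) * (1 + slope/20)
Wind factor = 1 + 29.4/10 = 3.94
Slope factor = 1 + 10.6/20 = 1.53
ROS = 1.17 * 3.94 * 1.53 = 7.05 m/min

7.05


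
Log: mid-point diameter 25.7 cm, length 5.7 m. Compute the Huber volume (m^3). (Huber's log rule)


Huber: V = Am * L,  Am = pi*(Dm/200)^2
Am = pi*(25.7/200)^2 = 0.051875 m^2
V = 0.051875*5.7 = 0.2957 m^3

0.2957


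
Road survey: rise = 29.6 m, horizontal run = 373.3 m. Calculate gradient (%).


Formula: Gradient = rise / run * 100
Gradient = 29.6 / 373.3 * 100 = 7.9%

7.9


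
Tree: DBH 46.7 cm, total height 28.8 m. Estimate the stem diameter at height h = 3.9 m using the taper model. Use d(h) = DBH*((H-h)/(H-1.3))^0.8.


Taper: d(h) = DBH * ((H - h) / (H - 1.3))^0.8
Numerator = H - h = 28.8 - 3.9 = 24.9 m
Denominator = H - 1.3 = 28.8 - 1.3 = 27.5 m
Ratio = 24.9 / 27.5 = 0.90545
d = 46.7 * 0.90545^0.8 = 43.1 cm

43.1


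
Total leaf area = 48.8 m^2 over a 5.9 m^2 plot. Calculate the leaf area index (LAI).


Formula: LAI = total leaf area / ground area  (dimensionless)
LAI = 48.8 m^2 / 5.9 m^2
LAI = 8.27

8.27


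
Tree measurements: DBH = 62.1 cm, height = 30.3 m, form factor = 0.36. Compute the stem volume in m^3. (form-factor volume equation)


Formula: V = pi * (DBH/200)^2 * H * ff
Radius = DBH/200 = 62.1/200 = 0.3105 m
Radius^2 = 0.3105^2 = 0.09641025 m^2
V = pi * 0.09641025 * 30.3 * 0.36
V = 3.304 m^3

3.304


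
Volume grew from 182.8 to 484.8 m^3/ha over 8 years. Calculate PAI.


Formula: PAI = (V_T2 - V_T1) / (T2 - T1)
Volume increment = 484.8 - 182.8 = 302.0 m^3/ha
PAI = 302.0 / 8 = 37.75 m^3/ha/year

37.75


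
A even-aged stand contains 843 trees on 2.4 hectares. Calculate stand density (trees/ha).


Formula: Stand Density = N_trees / Area_ha
Density = 843 trees / 2.4 ha
Density = 351 trees/ha

351


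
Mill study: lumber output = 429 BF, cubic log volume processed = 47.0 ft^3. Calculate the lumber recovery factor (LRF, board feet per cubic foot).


Formula: LRF = Lumber Output (BF) / Log Input (ft^3)
LRF = 429 BF / 47.0 ft^3
LRF = 9.13 BF/ft^3

9.13


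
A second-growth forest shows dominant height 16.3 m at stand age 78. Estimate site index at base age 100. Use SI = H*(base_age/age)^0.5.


Formula: SI = H_dom * (base_age / age)^0.5
Age ratio = 100 / 78 = 1.28205
sqrt(age_ratio) = 1.13228
SI = 16.3 * 1.13228 = 18.5 m

18.5


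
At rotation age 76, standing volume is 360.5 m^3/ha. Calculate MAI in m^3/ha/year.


Formula: MAI = Total Volume / Stand Age
MAI = 360.5 m^3/ha / 76 years
MAI = 4.74 m^3/ha/year

4.74


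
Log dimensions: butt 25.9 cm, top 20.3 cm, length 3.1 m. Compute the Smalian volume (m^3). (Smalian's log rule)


Smalian: V = (A1 + A2)/2 * L,  A = pi*(D/200)^2
A1 = pi*(25.9/200)^2 = 0.052685 m^2
A2 = pi*(20.3/200)^2 = 0.032365 m^2
V = (0.052685+0.032365)/2*3.1 = 0.1318 m^3

0.1318


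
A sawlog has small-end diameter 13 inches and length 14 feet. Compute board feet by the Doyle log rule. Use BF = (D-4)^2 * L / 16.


Doyle: BF = (D - 4)^2 * L / 16
Adjusted diameter = 13 - 4 = 9 in
(D-4)^2 = 9^2 = 81
BF = 81 * 14 / 16 = 71 BF

71


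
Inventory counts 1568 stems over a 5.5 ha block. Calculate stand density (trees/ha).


Formula: Stand Density = N_trees / Area_ha
Density = 1568 trees / 5.5 ha
Density = 285 trees/ha

285


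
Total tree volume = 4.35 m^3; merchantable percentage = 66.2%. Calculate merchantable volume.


Formula: MV = V_total * (merchantable_pct / 100)
Merchantable fraction = 66.2% / 100 = 0.662
MV = 4.35 m^3 * 0.662 = 2.88 m^3

2.88


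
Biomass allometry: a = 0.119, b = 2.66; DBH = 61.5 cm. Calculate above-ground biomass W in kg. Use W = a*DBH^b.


Formula: W = a * DBH^b  (allometric power law)
DBH^b = 61.5^2.66 = 57333.4146
W = 0.119 * 57333.4146 = 6822.7 kg

6822.7


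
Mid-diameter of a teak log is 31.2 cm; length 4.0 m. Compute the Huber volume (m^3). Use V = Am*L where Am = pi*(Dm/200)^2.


Huber: V = Am * L,  Am = pi*(Dm/200)^2
Am = pi*(31.2/200)^2 = 0.076454 m^2
V = 0.076454*4.0 = 0.3058 m^3

0.3058


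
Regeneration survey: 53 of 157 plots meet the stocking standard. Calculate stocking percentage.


Formula: Stocking % = stocked plots / total plots * 100
Stocking = 53 / 157 * 100
Stocking = 0.3376 * 100 = 33.8%

33.8


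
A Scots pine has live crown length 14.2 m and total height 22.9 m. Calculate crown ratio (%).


Formula: Crown Ratio = (Crown Length / Total Height) * 100
CR = (14.2 m / 22.9 m) * 100
CR = 0.6201 * 100 = 62.0%

62.0


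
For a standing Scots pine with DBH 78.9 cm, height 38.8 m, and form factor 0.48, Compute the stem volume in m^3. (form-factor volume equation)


Formula: V = pi * (DBH/200)^2 * H * ff
Radius = DBH/200 = 78.9/200 = 0.3945 m
Radius^2 = 0.3945^2 = 0.15563025 m^2
V = pi * 0.15563025 * 38.8 * 0.48
V = 9.106 m^3

9.106


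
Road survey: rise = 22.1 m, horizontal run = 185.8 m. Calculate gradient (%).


Formula: Gradient = rise / run * 100
Gradient = 22.1 / 185.8 * 100 = 11.9%

11.9


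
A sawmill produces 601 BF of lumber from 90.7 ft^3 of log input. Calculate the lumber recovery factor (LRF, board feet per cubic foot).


Formula: LRF = Lumber Output (BF) / Log Input (ft^3)
LRF = 601 BF / 90.7 ft^3
LRF = 6.63 BF/ft^3

6.63


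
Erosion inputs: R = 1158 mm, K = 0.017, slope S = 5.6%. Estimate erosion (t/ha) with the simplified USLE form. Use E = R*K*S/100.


Formula: E = R * K * S / 100  (simplified USLE)
R * K = 1158 * 0.017 = 19.686
E = 19.686 * 5.6 / 100 = 1.1 t/ha

1.1


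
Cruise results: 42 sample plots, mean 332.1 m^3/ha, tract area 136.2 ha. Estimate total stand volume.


Formula: Total Volume = Mean Volume per ha * Total Area
Total Volume = 332.1 m^3/ha * 136.2 ha
Total Volume = 45232 m^3

45232


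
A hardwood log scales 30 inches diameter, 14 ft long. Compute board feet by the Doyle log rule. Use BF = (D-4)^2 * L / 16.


Doyle: BF = (D - 4)^2 * L / 16
Adjusted diameter = 30 - 4 = 26 in
(D-4)^2 = 26^2 = 676
BF = 676 * 14 / 16 = 592 BF

592


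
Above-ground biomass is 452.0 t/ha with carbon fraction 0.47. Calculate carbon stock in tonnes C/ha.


Formula: Carbon Stock = Biomass * Carbon Fraction
C = 452.0 t/ha * 0.47
C = 212.4 t C/ha

212.4


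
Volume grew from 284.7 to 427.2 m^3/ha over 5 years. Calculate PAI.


Formula: PAI = (V_T2 - V_T1) / (T2 - T1)
Volume increment = 427.2 - 284.7 = 142.5 m^3/ha
PAI = 142.5 / 5 = 28.5 m^3/ha/year

28.5


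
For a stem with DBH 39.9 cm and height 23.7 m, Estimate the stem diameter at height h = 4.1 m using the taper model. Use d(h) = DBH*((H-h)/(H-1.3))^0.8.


Taper: d(h) = DBH * ((H - h) / (H - 1.3))^0.8
Numerator = H - h = 23.7 - 4.1 = 19.6 m
Denominator = H - 1.3 = 23.7 - 1.3 = 22.4 m
Ratio = 19.6 / 22.4 = 0.875
d = 39.9 * 0.875^0.8 = 35.9 cm

35.9


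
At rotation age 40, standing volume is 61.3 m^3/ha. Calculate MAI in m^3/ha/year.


Formula: MAI = Total Volume / Stand Age
MAI = 61.3 m^3/ha / 40 years
MAI = 1.53 m^3/ha/year

1.53


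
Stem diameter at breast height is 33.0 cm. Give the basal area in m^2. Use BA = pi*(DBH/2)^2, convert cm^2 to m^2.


Formula: BA = pi * (DBH/2)^2 / 10000  (cm^2 to m^2)
Radius = DBH/2 = 33.0/2 = 16.5 cm
BA = pi * 16.5^2 / 10000
   = 855.2986 cm^2 / 10000
   = 0.0855 m^2

0.0855


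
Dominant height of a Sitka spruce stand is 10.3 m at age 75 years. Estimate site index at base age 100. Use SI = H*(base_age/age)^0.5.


Formula: SI = H_dom * (base_age / age)^0.5
Age ratio = 100 / 75 = 1.33333
sqrt(age_ratio) = 1.1547
SI = 10.3 * 1.1547 = 11.9 m

11.9


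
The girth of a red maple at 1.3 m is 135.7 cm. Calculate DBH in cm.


Formula: DBH = C / pi
DBH = 135.7 / pi
pi = 3.14159...
DBH = 43.2 cm

43.2


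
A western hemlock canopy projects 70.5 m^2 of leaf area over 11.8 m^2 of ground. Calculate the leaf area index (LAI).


Formula: LAI = total leaf area / ground area  (dimensionless)
LAI = 70.5 m^2 / 11.8 m^2
LAI = 5.97

5.97


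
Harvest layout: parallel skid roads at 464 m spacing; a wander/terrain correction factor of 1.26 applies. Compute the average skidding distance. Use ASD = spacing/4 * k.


Formula: ASD = (spacing / 4) * correction
Uncorrected distance = spacing / 4 = 464 / 4 = 116 m
ASD = 116 * 1.26 = 146 m

146


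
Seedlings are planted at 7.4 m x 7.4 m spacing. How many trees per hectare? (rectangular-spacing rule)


Formula: TPH = 10000 m^2/ha / (spacing_x * spacing_y)
Area per tree = 7.4 m * 7.4 m = 54.76 m^2
TPH = 10000 / 54.76 = 183 trees/ha

183


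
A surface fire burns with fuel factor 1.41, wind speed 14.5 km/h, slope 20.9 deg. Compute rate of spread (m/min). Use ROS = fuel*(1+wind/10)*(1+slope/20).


Formula: ROS = fuel * (1 + wind/10) * (1 + slope/20)
Wind factor = 1 + 14.5/10 = 2.45
Slope factor = 1 + 20.9/20 = 2.045
ROS = 1.41 * 2.45 * 2.045 = 7.06 m/min

7.06


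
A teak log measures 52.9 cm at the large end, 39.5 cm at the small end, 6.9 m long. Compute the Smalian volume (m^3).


Smalian: V = (A1 + A2)/2 * L,  A = pi*(D/200)^2
A1 = pi*(52.9/200)^2 = 0.219787 m^2
A2 = pi*(39.5/200)^2 = 0.122542 m^2
V = (0.219787+0.122542)/2*6.9 = 1.181 m^3

1.181


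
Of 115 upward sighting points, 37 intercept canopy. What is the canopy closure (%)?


Formula: Canopy closure = covered points / total points * 100
Closure = 37 / 115 * 100
Closure = 0.3217 * 100 = 32.2%

32.2


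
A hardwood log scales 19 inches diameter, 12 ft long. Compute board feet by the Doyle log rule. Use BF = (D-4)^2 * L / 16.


Doyle: BF = (D - 4)^2 * L / 16
Adjusted diameter = 19 - 4 = 15 in
(D-4)^2 = 15^2 = 225
BF = 225 * 12 / 16 = 169 BF

169


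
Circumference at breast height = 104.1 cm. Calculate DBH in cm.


Formula: DBH = C / pi
DBH = 104.1 / pi
pi = 3.14159...
DBH = 33.1 cm

33.1


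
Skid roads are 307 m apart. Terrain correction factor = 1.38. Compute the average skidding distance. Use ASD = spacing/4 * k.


Formula: ASD = (spacing / 4) * correction
Uncorrected distance = spacing / 4 = 307 / 4 = 76.75 m
ASD = 76.75 * 1.38 = 106 m

106


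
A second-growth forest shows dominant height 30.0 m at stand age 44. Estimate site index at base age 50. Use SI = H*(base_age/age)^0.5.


Formula: SI = H_dom * (base_age / age)^0.5
Age ratio = 50 / 44 = 1.13636
sqrt(age_ratio) = 1.066
SI = 30.0 * 1.066 = 32.0 m

32.0


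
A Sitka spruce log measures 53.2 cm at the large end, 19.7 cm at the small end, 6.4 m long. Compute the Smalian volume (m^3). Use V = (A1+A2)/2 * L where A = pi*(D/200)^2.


Smalian: V = (A1 + A2)/2 * L,  A = pi*(D/200)^2
A1 = pi*(53.2/200)^2 = 0.222287 m^2
A2 = pi*(19.7/200)^2 = 0.030481 m^2
V = (0.222287+0.030481)/2*6.4 = 0.8089 m^3

0.8089


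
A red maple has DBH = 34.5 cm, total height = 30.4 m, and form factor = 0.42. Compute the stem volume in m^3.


Formula: V = pi * (DBH/200)^2 * H * ff
Radius = DBH/200 = 34.5/200 = 0.1725 m
Radius^2 = 0.1725^2 = 0.02975625 m^2
V = pi * 0.02975625 * 30.4 * 0.42
V = 1.194 m^3

1.194


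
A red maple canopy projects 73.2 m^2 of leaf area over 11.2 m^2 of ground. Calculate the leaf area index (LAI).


Formula: LAI = total leaf area / ground area  (dimensionless)
LAI = 73.2 m^2 / 11.2 m^2
LAI = 6.54

6.54


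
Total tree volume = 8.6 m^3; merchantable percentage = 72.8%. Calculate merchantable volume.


Formula: MV = V_total * (merchantable_pct / 100)
Merchantable fraction = 72.8% / 100 = 0.728
MV = 8.6 m^3 * 0.728 = 6.261 m^3

6.261


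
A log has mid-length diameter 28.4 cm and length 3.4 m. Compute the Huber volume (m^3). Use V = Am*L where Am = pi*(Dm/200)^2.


Huber: V = Am * L,  Am = pi*(Dm/200)^2
Am = pi*(28.4/200)^2 = 0.063347 m^2
V = 0.063347*3.4 = 0.2154 m^3

0.2154


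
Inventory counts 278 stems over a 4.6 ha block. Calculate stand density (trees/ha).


Formula: Stand Density = N_trees / Area_ha
Density = 278 trees / 4.6 ha
Density = 60 trees/ha

60


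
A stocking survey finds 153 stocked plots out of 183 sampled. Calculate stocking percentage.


Formula: Stocking % = stocked plots / total plots * 100
Stocking = 153 / 183 * 100
Stocking = 0.8361 * 100 = 83.6%

83.6


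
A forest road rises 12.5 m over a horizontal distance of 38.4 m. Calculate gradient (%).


Formula: Gradient = rise / run * 100
Gradient = 12.5 / 38.4 * 100 = 32.6%

32.6


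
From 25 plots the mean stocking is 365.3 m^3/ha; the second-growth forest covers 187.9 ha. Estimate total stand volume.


Formula: Total Volume = Mean Volume per ha * Total Area
Total Volume = 365.3 m^3/ha * 187.9 ha
Total Volume = 68640 m^3

68640


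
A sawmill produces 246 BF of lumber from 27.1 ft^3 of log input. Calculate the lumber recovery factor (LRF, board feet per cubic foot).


Formula: LRF = Lumber Output (BF) / Log Input (ft^3)
LRF = 246 BF / 27.1 ft^3
LRF = 9.08 BF/ft^3

9.08


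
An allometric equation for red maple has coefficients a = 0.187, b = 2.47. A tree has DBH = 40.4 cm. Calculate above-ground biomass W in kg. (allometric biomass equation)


Formula: W = a * DBH^b  (allometric power law)
DBH^b = 40.4^2.47 = 9284.5738
W = 0.187 * 9284.5738 = 1736.2 kg

1736.2


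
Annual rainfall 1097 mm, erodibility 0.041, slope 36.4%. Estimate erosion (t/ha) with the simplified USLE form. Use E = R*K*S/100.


Formula: E = R * K * S / 100  (simplified USLE)
R * K = 1097 * 0.041 = 44.977
E = 44.977 * 36.4 / 100 = 16.37 t/ha

16.37


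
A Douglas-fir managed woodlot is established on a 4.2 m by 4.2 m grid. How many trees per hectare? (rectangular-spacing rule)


Formula: TPH = 10000 m^2/ha / (spacing_x * spacing_y)
Area per tree = 4.2 m * 4.2 m = 17.64 m^2
TPH = 10000 / 17.64 = 567 trees/ha

567


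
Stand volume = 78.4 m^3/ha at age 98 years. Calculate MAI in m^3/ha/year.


Formula: MAI = Total Volume / Stand Age
MAI = 78.4 m^3/ha / 98 years
MAI = 0.8 m^3/ha/year

0.8


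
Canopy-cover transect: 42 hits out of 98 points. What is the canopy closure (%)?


Formula: Canopy closure = covered points / total points * 100
Closure = 42 / 98 * 100
Closure = 0.4286 * 100 = 42.9%

42.9


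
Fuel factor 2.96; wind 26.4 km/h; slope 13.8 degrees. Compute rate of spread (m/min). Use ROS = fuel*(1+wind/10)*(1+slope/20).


Formula: ROS = fuel * (1 + wind/10) * (1 + slope/20)
Wind factor = 1 + 26.4/10 = 3.64
Slope factor = 1 + 13.8/20 = 1.69
ROS = 2.96 * 3.64 * 1.69 = 18.21 m/min

18.21


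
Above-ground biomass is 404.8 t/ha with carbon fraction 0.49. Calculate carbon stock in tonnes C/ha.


Formula: Carbon Stock = Biomass * Carbon Fraction
C = 404.8 t/ha * 0.49
C = 198.4 t C/ha

198.4


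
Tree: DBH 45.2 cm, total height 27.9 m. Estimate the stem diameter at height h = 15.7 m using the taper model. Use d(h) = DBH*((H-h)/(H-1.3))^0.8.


Taper: d(h) = DBH * ((H - h) / (H - 1.3))^0.8
Numerator = H - h = 27.9 - 15.7 = 12.2 m
Denominator = H - 1.3 = 27.9 - 1.3 = 26.6 m
Ratio = 12.2 / 26.6 = 0.45865
d = 45.2 * 0.45865^0.8 = 24.2 cm

24.2


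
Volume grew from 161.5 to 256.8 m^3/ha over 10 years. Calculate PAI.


Formula: PAI = (V_T2 - V_T1) / (T2 - T1)
Volume increment = 256.8 - 161.5 = 95.3 m^3/ha
PAI = 95.3 / 10 = 9.53 m^3/ha/year

9.53


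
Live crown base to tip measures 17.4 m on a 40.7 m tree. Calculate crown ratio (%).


Formula: Crown Ratio = (Crown Length / Total Height) * 100
CR = (17.4 m / 40.7 m) * 100
CR = 0.4275 * 100 = 42.8%

42.8


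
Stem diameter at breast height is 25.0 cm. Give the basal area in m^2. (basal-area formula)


Formula: BA = pi * (DBH/2)^2 / 10000  (cm^2 to m^2)
Radius = DBH/2 = 25.0/2 = 12.5 cm
BA = pi * 12.5^2 / 10000
   = 490.8739 cm^2 / 10000
   = 0.0491 m^2

0.0491


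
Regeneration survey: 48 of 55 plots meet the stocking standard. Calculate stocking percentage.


Formula: Stocking % = stocked plots / total plots * 100
Stocking = 48 / 55 * 100
Stocking = 0.8727 * 100 = 87.3%

87.3


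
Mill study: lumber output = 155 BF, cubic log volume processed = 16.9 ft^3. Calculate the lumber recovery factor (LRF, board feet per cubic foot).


Formula: LRF = Lumber Output (BF) / Log Input (ft^3)
LRF = 155 BF / 16.9 ft^3
LRF = 9.17 BF/ft^3

9.17


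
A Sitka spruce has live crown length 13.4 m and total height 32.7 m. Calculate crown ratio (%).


Formula: Crown Ratio = (Crown Length / Total Height) * 100
CR = (13.4 m / 32.7 m) * 100
CR = 0.4098 * 100 = 41.0%

41.0


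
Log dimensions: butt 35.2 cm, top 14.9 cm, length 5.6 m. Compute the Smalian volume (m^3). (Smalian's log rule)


Smalian: V = (A1 + A2)/2 * L,  A = pi*(D/200)^2
A1 = pi*(35.2/200)^2 = 0.097314 m^2
A2 = pi*(14.9/200)^2 = 0.017437 m^2
V = (0.097314+0.017437)/2*5.6 = 0.3213 m^3

0.3213
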